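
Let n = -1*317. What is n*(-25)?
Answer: 7925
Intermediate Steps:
n = -317
n*(-25) = -317*(-25) = 7925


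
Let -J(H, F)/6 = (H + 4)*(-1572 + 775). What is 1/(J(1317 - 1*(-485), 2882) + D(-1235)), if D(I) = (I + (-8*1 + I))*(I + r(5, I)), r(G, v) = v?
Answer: 1/14756952 ≈ 6.7765e-8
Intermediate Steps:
D(I) = 2*I*(-8 + 2*I) (D(I) = (I + (-8*1 + I))*(I + I) = (I + (-8 + I))*(2*I) = (-8 + 2*I)*(2*I) = 2*I*(-8 + 2*I))
J(H, F) = 19128 + 4782*H (J(H, F) = -6*(H + 4)*(-1572 + 775) = -6*(4 + H)*(-797) = -6*(-3188 - 797*H) = 19128 + 4782*H)
1/(J(1317 - 1*(-485), 2882) + D(-1235)) = 1/((19128 + 4782*(1317 - 1*(-485))) + 4*(-1235)*(-4 - 1235)) = 1/((19128 + 4782*(1317 + 485)) + 4*(-1235)*(-1239)) = 1/((19128 + 4782*1802) + 6120660) = 1/((19128 + 8617164) + 6120660) = 1/(8636292 + 6120660) = 1/14756952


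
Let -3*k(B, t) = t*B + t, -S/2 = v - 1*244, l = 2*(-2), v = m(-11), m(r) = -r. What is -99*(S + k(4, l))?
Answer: -46794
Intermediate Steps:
v = 11 (v = -1*(-11) = 11)
l = -4
S = 466 (S = -2*(11 - 1*244) = -2*(11 - 244) = -2*(-233) = 466)
k(B, t) = -t/3 - B*t/3 (k(B, t) = -(t*B + t)/3 = -(B*t + t)/3 = -(t + B*t)/3 = -t/3 - B*t/3)
-99*(S + k(4, l)) = -99*(466 - ⅓*(-4)*(1 + 4)) = -99*(466 - ⅓*(-4)*5) = -99*(466 + 20/3) = -99*1418/3 = -46794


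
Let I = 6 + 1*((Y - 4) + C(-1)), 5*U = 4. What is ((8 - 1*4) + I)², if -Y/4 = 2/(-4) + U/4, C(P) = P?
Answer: 961/25 ≈ 38.440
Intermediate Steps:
U = ⅘ (U = (⅕)*4 = ⅘ ≈ 0.80000)
Y = 6/5 (Y = -4*(2/(-4) + (⅘)/4) = -4*(2*(-¼) + (⅘)*(¼)) = -4*(-½ + ⅕) = -4*(-3/10) = 6/5 ≈ 1.2000)
I = 11/5 (I = 6 + 1*((6/5 - 4) - 1) = 6 + 1*(-14/5 - 1) = 6 + 1*(-19/5) = 6 - 19/5 = 11/5 ≈ 2.2000)
((8 - 1*4) + I)² = ((8 - 1*4) + 11/5)² = ((8 - 4) + 11/5)² = (4 + 11/5)² = (31/5)² = 961/25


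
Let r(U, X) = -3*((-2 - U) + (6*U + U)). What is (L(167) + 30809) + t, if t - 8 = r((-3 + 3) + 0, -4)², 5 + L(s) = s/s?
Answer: 30849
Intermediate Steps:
L(s) = -4 (L(s) = -5 + s/s = -5 + 1 = -4)
r(U, X) = 6 - 18*U (r(U, X) = -3*((-2 - U) + 7*U) = -3*(-2 + 6*U) = 6 - 18*U)
t = 44 (t = 8 + (6 - 18*((-3 + 3) + 0))² = 8 + (6 - 18*(0 + 0))² = 8 + (6 - 18*0)² = 8 + (6 + 0)² = 8 + 6² = 8 + 36 = 44)
(L(167) + 30809) + t = (-4 + 30809) + 44 = 30805 + 44 = 30849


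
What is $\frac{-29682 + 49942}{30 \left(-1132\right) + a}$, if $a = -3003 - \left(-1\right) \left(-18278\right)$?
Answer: $- \frac{20260}{55241} \approx -0.36676$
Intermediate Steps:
$a = -21281$ ($a = -3003 - 18278 = -21281$)
$\frac{-29682 + 49942}{30 \left(-1132\right) + a} = \frac{-29682 + 49942}{30 \left(-1132\right) - 21281} = \frac{20260}{-33960 - 21281} = \frac{20260}{-55241} = 20260 \left(- \frac{1}{55241}\right) = - \frac{20260}{55241}$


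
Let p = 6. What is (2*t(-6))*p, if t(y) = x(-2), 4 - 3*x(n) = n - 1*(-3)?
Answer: 12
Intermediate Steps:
x(n) = ⅓ - n/3 (x(n) = 4/3 - (n - 1*(-3))/3 = 4/3 - (n + 3)/3 = 4/3 - (3 + n)/3 = 4/3 + (-1 - n/3) = ⅓ - n/3)
t(y) = 1 (t(y) = ⅓ - ⅓*(-2) = ⅓ + ⅔ = 1)
(2*t(-6))*p = (2*1)*6 = 2*6 = 12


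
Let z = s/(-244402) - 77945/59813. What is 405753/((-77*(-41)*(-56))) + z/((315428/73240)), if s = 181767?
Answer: -282298412091916892933/101899770357290177272 ≈ -2.7704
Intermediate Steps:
z = -29921943461/14618416826 (z = 181767/(-244402) - 77945/59813 = 181767*(-1/244402) - 77945*1/59813 = -181767/244402 - 77945/59813 = -29921943461/14618416826 ≈ -2.0469)
405753/((-77*(-41)*(-56))) + z/((315428/73240)) = 405753/((-77*(-41)*(-56))) - 29921943461/(14618416826*(315428/73240)) = 405753/((3157*(-56))) - 29921943461/(14618416826*(315428*(1/73240))) = 405753/(-176792) - 29921943461/(14618416826*78857/18310) = 405753*(-1/176792) - 29921943461/14618416826*18310/78857 = -405753/176792 - 273935392385455/576382247823941 = -282298412091916892933/101899770357290177272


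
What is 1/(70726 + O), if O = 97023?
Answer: 1/167749 ≈ 5.9613e-6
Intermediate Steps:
1/(70726 + O) = 1/(70726 + 97023) = 1/167749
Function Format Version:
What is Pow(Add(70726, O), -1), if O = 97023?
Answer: Rational(1, 167749) ≈ 5.9613e-6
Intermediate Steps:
Pow(Add(70726, O), -1) = Pow(Add(70726, 97023), -1) = Pow(167749, -1) = Rational(1, 167749)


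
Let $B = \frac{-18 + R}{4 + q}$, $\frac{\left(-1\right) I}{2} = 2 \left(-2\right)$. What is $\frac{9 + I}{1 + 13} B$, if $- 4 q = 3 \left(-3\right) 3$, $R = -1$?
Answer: $- \frac{646}{301} \approx -2.1462$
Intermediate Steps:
$I = 8$ ($I = - 2 \cdot 2 \left(-2\right) = \left(-2\right) \left(-4\right) = 8$)
$q = \frac{27}{4}$ ($q = - \frac{3 \left(-3\right) 3}{4} = - \frac{\left(-9\right) 3}{4} = \left(- \frac{1}{4}\right) \left(-27\right) = \frac{27}{4} \approx 6.75$)
$B = - \frac{76}{43}$ ($B = \frac{-18 - 1}{4 + \frac{27}{4}} = - \frac{19}{\frac{43}{4}} = \left(-19\right) \frac{4}{43} = - \frac{76}{43} \approx -1.7674$)
$\frac{9 + I}{1 + 13} B = \frac{9 + 8}{1 + 13} \left(- \frac{76}{43}\right) = \frac{17}{14} \left(- \frac{76}{43}\right) = - \frac{646}{301}$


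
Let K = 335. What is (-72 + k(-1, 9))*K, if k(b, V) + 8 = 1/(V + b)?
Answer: -214065/8 ≈ -26758.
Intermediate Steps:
k(b, V) = -8 + 1/(V + b)
(-72 + k(-1, 9))*K = (-72 + (1 - 8*9 - 8*(-1))/(9 - 1))*335 = (-72 + (1 - 72 + 8)/8)*335 = (-72 + (⅛)*(-63))*335 = (-72 - 63/8)*335 = -639/8*335 = -214065/8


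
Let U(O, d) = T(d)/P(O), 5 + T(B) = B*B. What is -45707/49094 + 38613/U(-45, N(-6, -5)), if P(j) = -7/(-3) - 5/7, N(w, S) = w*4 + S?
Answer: 2652093044/35912261 ≈ 73.849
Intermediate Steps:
N(w, S) = S + 4*w (N(w, S) = 4*w + S = S + 4*w)
T(B) = -5 + B**2 (T(B) = -5 + B*B = -5 + B**2)
P(j) = 34/21 (P(j) = -7*(-1/3) - 5*1/7 = 7/3 - 5/7 = 34/21)
U(O, d) = -105/34 + 21*d**2/34 (U(O, d) = (-5 + d**2)/(34/21) = (-5 + d**2)*(21/34) = -105/34 + 21*d**2/34)
-45707/49094 + 38613/U(-45, N(-6, -5)) = -45707/49094 + 38613/(-105/34 + 21*(-5 + 4*(-6))**2/34) = -45707*1/49094 + 38613/(-105/34 + 21*(-5 - 24)**2/34) = -45707/49094 + 38613/(-105/34 + (21/34)*(-29)**2) = -45707/49094 + 38613/(-105/34 + (21/34)*841) = -45707/49094 + 38613/(-105/34 + 17661/34) = -45707/49094 + 38613/(8778/17) = -45707/49094 + 38613*(17/8778) = -45707/49094 + 218807/2926 = 2652093044/35912261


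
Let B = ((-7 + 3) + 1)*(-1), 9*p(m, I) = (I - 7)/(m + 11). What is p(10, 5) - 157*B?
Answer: -89021/189 ≈ -471.01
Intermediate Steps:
p(m, I) = (-7 + I)/(9*(11 + m)) (p(m, I) = ((I - 7)/(m + 11))/9 = ((-7 + I)/(11 + m))/9 = (-7 + I)/(9*(11 + m)))
B = 3 (B = (-4 + 1)*(-1) = -3*(-1) = 3)
p(10, 5) - 157*B = (-7 + 5)/(9*(11 + 10)) - 157*3 = (⅑)*(-2)/21 - 471 = (⅑)*(1/21)*(-2) - 471 = -2/189 - 471 = -89021/189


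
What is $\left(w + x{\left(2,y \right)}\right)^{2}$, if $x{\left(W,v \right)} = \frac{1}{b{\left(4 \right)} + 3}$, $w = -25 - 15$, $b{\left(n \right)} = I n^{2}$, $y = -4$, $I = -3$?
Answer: $\frac{3243601}{2025} \approx 1601.8$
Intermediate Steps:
$b{\left(n \right)} = - 3 n^{2}$
$w = -40$
$x{\left(W,v \right)} = - \frac{1}{45}$ ($x{\left(W,v \right)} = \frac{1}{- 3 \cdot 4^{2} + 3} = \frac{1}{\left(-3\right) 16 + 3} = \frac{1}{-48 + 3} = \frac{1}{-45} = - \frac{1}{45}$)
$\left(w + x{\left(2,y \right)}\right)^{2} = \left(-40 - \frac{1}{45}\right)^{2} = \left(- \frac{1801}{45}\right)^{2} = \frac{3243601}{2025}$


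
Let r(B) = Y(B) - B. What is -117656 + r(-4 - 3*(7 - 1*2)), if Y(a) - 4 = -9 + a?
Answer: -117661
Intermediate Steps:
Y(a) = -5 + a (Y(a) = 4 + (-9 + a) = -5 + a)
r(B) = -5 (r(B) = (-5 + B) - B = -5)
-117656 + r(-4 - 3*(7 - 1*2)) = -117656 - 5 = -117661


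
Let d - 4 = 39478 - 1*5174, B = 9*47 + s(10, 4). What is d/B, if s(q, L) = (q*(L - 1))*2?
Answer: 11436/161 ≈ 71.031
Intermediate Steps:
s(q, L) = 2*q*(-1 + L) (s(q, L) = (q*(-1 + L))*2 = 2*q*(-1 + L))
B = 483 (B = 9*47 + 2*10*(-1 + 4) = 423 + 2*10*3 = 423 + 60 = 483)
d = 34308 (d = 4 + (39478 - 1*5174) = 4 + (39478 - 5174) = 4 + 34304 = 34308)
d/B = 34308/483 = 34308*(1/483) = 11436/161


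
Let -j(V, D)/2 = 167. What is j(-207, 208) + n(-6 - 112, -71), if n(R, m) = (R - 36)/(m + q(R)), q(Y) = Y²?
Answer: -661008/1979 ≈ -334.01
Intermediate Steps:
j(V, D) = -334 (j(V, D) = -2*167 = -334)
n(R, m) = (-36 + R)/(m + R²) (n(R, m) = (R - 36)/(m + R²) = (-36 + R)/(m + R²))
j(-207, 208) + n(-6 - 112, -71) = -334 + (-36 + (-6 - 112))/(-71 + (-6 - 112)²) = -334 + (-36 - 118)/(-71 + (-118)²) = -334 - 154/(-71 + 13924) = -334 - 154/13853 = -334 + (1/13853)*(-154) = -334 - 22/1979 = -661008/1979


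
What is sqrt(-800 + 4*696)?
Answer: 8*sqrt(31) ≈ 44.542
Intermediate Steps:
sqrt(-800 + 4*696) = sqrt(-800 + 2784) = sqrt(1984) = 8*sqrt(31)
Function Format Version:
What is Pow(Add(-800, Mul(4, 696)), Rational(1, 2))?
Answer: Mul(8, Pow(31, Rational(1, 2))) ≈ 44.542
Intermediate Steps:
Pow(Add(-800, Mul(4, 696)), Rational(1, 2)) = Pow(Add(-800, 2784), Rational(1, 2)) = Pow(1984, Rational(1, 2)) = Mul(8, Pow(31, Rational(1, 2)))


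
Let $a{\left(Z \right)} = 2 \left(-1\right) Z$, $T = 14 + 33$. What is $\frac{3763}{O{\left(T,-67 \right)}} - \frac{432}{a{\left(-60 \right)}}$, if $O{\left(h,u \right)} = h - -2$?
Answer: $\frac{17933}{245} \approx 73.196$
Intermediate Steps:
$T = 47$
$O{\left(h,u \right)} = 2 + h$ ($O{\left(h,u \right)} = h + 2 = 2 + h$)
$a{\left(Z \right)} = - 2 Z$
$\frac{3763}{O{\left(T,-67 \right)}} - \frac{432}{a{\left(-60 \right)}} = \frac{3763}{2 + 47} - \frac{432}{\left(-2\right) \left(-60\right)} = \frac{3763}{49} - \frac{432}{120} = 3763 \cdot \frac{1}{49} - \frac{18}{5} = \frac{3763}{49} - \frac{18}{5} = \frac{17933}{245}$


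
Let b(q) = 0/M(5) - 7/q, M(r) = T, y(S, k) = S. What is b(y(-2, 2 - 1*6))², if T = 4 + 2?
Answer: 49/4 ≈ 12.250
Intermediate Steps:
T = 6
M(r) = 6
b(q) = -7/q (b(q) = 0/6 - 7/q = 0*(⅙) - 7/q = 0 - 7/q = -7/q)
b(y(-2, 2 - 1*6))² = (-7/(-2))² = (-7*(-½))² = (7/2)² = 49/4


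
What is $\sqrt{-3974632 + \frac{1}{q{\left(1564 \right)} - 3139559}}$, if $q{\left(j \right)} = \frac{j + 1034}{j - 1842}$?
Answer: $\frac{i \sqrt{18923715806369516490}}{2182000} \approx 1993.6 i$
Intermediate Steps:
$q{\left(j \right)} = \frac{1034 + j}{-1842 + j}$
$\sqrt{-3974632 + \frac{1}{q{\left(1564 \right)} - 3139559}} = \sqrt{-3974632 + \frac{1}{\frac{1034 + 1564}{-1842 + 1564} - 3139559}} = \sqrt{-3974632 + \frac{1}{\frac{1}{-278} \cdot 2598 - 3139559}} = \sqrt{-3974632 + \frac{1}{\left(- \frac{1}{278}\right) 2598 - 3139559}} = \sqrt{-3974632 + \frac{1}{- \frac{1299}{139} - 3139559}} = \sqrt{-3974632 + \frac{1}{- \frac{436400000}{139}}} = \sqrt{-3974632 - \frac{139}{436400000}} = \sqrt{- \frac{1734529404800139}{436400000}} = \frac{i \sqrt{18923715806369516490}}{2182000}$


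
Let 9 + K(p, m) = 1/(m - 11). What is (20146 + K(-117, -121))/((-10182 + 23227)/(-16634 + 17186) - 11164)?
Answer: -122271818/67644313 ≈ -1.8076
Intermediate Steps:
K(p, m) = -9 + 1/(-11 + m) (K(p, m) = -9 + 1/(m - 11) = -9 + 1/(-11 + m))
(20146 + K(-117, -121))/((-10182 + 23227)/(-16634 + 17186) - 11164) = (20146 + (100 - 9*(-121))/(-11 - 121))/((-10182 + 23227)/(-16634 + 17186) - 11164) = (20146 + (100 + 1089)/(-132))/(13045/552 - 11164) = (20146 - 1/132*1189)/(13045*(1/552) - 11164) = (20146 - 1189/132)/(13045/552 - 11164) = 2658083/(132*(-6149483/552)) = (2658083/132)*(-552/6149483) = -122271818/67644313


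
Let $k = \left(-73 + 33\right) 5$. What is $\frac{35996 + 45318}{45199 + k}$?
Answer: $\frac{81314}{44999} \approx 1.807$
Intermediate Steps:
$k = -200$ ($k = \left(-40\right) 5 = -200$)
$\frac{35996 + 45318}{45199 + k} = \frac{35996 + 45318}{45199 - 200} = \frac{81314}{44999}$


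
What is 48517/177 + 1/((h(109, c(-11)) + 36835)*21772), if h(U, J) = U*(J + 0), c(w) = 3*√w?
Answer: 1434464939216234851/5233223287509936 - 327*I*√11/29566233262768 ≈ 274.11 - 3.6682e-11*I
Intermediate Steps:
h(U, J) = J*U (h(U, J) = U*J = J*U)
48517/177 + 1/((h(109, c(-11)) + 36835)*21772) = 48517/177 + 1/(((3*√(-11))*109 + 36835)*21772) = 48517*(1/177) + (1/21772)/((3*(I*√11))*109 + 36835) = 48517/177 + (1/21772)/((3*I*√11)*109 + 36835) = 48517/177 + (1/21772)/(327*I*√11 + 36835) = 48517/177 + (1/21772)/(36835 + 327*I*√11) = 48517/177 + 1/(21772*(36835 + 327*I*√11))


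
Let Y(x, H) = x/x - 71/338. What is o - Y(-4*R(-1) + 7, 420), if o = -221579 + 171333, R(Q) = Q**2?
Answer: -16983415/338 ≈ -50247.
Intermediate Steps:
Y(x, H) = 267/338 (Y(x, H) = 1 - 71*1/338 = 1 - 71/338 = 267/338)
o = -50246
o - Y(-4*R(-1) + 7, 420) = -50246 - 1*267/338 = -50246 - 267/338 = -16983415/338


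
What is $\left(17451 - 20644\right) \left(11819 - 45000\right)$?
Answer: $105946933$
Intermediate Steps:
$\left(17451 - 20644\right) \left(11819 - 45000\right) = \left(-3193\right) \left(-33181\right) = 105946933$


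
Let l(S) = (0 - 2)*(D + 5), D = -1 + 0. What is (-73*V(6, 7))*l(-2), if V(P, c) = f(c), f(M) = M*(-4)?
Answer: -16352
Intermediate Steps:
D = -1
f(M) = -4*M
l(S) = -8 (l(S) = (0 - 2)*(-1 + 5) = -2*4 = -8)
V(P, c) = -4*c
(-73*V(6, 7))*l(-2) = -(-292)*7*(-8) = -73*(-28)*(-8) = 2044*(-8) = -16352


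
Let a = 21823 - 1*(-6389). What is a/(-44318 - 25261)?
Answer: -9404/23193 ≈ -0.40547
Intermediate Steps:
a = 28212 (a = 21823 + 6389 = 28212)
a/(-44318 - 25261) = 28212/(-44318 - 25261) = 28212/(-69579) = 28212*(-1/69579) = -9404/23193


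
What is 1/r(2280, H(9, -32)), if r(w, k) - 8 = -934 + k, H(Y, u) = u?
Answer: -1/958 ≈ -0.0010438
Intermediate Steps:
r(w, k) = -926 + k (r(w, k) = 8 + (-934 + k) = -926 + k)
1/r(2280, H(9, -32)) = 1/(-926 - 32) = 1/(-958) = -1/958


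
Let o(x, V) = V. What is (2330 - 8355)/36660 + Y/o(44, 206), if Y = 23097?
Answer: 84549487/755196 ≈ 111.96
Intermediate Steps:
(2330 - 8355)/36660 + Y/o(44, 206) = (2330 - 8355)/36660 + 23097/206 = -6025*1/36660 + 23097*(1/206) = -1205/7332 + 23097/206 = 84549487/755196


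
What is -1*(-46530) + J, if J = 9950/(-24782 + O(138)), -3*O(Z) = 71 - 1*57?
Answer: 345994095/7436 ≈ 46530.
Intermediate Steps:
O(Z) = -14/3 (O(Z) = -(71 - 1*57)/3 = -(71 - 57)/3 = -1/3*14 = -14/3)
J = -2985/7436 (J = 9950/(-24782 - 14/3) = 9950/(-74360/3) = 9950*(-3/74360) = -2985/7436 ≈ -0.40143)
-1*(-46530) + J = -1*(-46530) - 2985/7436 = 46530 - 2985/7436 = 345994095/7436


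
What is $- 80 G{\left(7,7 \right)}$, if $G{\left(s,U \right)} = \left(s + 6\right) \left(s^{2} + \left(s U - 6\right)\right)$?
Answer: $-95680$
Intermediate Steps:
$G{\left(s,U \right)} = \left(6 + s\right) \left(-6 + s^{2} + U s\right)$ ($G{\left(s,U \right)} = \left(6 + s\right) \left(s^{2} + \left(U s - 6\right)\right) = \left(6 + s\right) \left(s^{2} + \left(-6 + U s\right)\right) = \left(6 + s\right) \left(-6 + s^{2} + U s\right)$)
$- 80 G{\left(7,7 \right)} = - 80 \left(-36 + 7^{3} - 42 + 6 \cdot 7^{2} + 7 \cdot 7^{2} + 6 \cdot 7 \cdot 7\right) = - 80 \left(-36 + 343 - 42 + 6 \cdot 49 + 7 \cdot 49 + 294\right) = - 80 \left(-36 + 343 - 42 + 294 + 343 + 294\right) = \left(-80\right) 1196 = -95680$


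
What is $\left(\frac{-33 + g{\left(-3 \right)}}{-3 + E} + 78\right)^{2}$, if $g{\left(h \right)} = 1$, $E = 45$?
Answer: $\frac{2630884}{441} \approx 5965.7$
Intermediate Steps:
$\left(\frac{-33 + g{\left(-3 \right)}}{-3 + E} + 78\right)^{2} = \left(\frac{-33 + 1}{-3 + 45} + 78\right)^{2} = \left(- \frac{32}{42} + 78\right)^{2} = \left(\left(-32\right) \frac{1}{42} + 78\right)^{2} = \left(- \frac{16}{21} + 78\right)^{2} = \left(\frac{1622}{21}\right)^{2} = \frac{2630884}{441}$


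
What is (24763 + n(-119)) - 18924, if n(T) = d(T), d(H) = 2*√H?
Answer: 5839 + 2*I*√119 ≈ 5839.0 + 21.817*I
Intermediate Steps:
n(T) = 2*√T
(24763 + n(-119)) - 18924 = (24763 + 2*√(-119)) - 18924 = (24763 + 2*(I*√119)) - 18924 = (24763 + 2*I*√119) - 18924 = 5839 + 2*I*√119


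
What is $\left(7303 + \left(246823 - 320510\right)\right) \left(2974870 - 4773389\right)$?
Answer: $119392885296$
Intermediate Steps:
$\left(7303 + \left(246823 - 320510\right)\right) \left(2974870 - 4773389\right) = \left(7303 + \left(246823 - 320510\right)\right) \left(-1798519\right) = \left(7303 - 73687\right) \left(-1798519\right) = \left(-66384\right) \left(-1798519\right) = 119392885296$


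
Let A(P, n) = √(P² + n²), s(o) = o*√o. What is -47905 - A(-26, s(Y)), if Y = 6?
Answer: -47905 - 2*√223 ≈ -47935.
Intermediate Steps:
s(o) = o^(3/2)
-47905 - A(-26, s(Y)) = -47905 - √((-26)² + (6^(3/2))²) = -47905 - √(676 + (6*√6)²) = -47905 - √(676 + 216) = -47905 - √892 = -47905 - 2*√223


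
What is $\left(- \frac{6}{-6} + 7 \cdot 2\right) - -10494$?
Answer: $10509$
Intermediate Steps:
$\left(- \frac{6}{-6} + 7 \cdot 2\right) - -10494 = \left(\left(-6\right) \left(- \frac{1}{6}\right) + 14\right) + 10494 = \left(1 + 14\right) + 10494 = 15 + 10494 = 10509$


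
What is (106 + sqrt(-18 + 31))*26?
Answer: 2756 + 26*sqrt(13) ≈ 2849.7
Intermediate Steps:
(106 + sqrt(-18 + 31))*26 = (106 + sqrt(13))*26 = 2756 + 26*sqrt(13)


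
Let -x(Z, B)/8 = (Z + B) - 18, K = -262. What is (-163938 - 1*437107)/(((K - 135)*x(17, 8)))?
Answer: -601045/22232 ≈ -27.035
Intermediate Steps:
x(Z, B) = 144 - 8*B - 8*Z (x(Z, B) = -8*((Z + B) - 18) = -8*((B + Z) - 18) = -8*(-18 + B + Z) = 144 - 8*B - 8*Z)
(-163938 - 1*437107)/(((K - 135)*x(17, 8))) = (-163938 - 1*437107)/(((-262 - 135)*(144 - 8*8 - 8*17))) = (-163938 - 437107)/((-397*(144 - 64 - 136))) = -601045/((-397*(-56))) = -601045/22232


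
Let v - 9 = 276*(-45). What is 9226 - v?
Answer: 21637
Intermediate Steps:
v = -12411 (v = 9 + 276*(-45) = 9 - 12420 = -12411)
9226 - v = 9226 - 1*(-12411) = 9226 + 12411 = 21637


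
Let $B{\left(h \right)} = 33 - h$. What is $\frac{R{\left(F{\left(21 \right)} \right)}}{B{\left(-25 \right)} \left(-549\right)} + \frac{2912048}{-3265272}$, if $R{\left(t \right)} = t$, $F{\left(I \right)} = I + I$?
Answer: $- \frac{644878985}{722033271} \approx -0.89314$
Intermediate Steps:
$F{\left(I \right)} = 2 I$
$\frac{R{\left(F{\left(21 \right)} \right)}}{B{\left(-25 \right)} \left(-549\right)} + \frac{2912048}{-3265272} = \frac{2 \cdot 21}{\left(33 - -25\right) \left(-549\right)} + \frac{2912048}{-3265272} = \frac{42}{\left(33 + 25\right) \left(-549\right)} + 2912048 \left(- \frac{1}{3265272}\right) = \frac{42}{58 \left(-549\right)} - \frac{364006}{408159} = \frac{42}{-31842} - \frac{364006}{408159} = 42 \left(- \frac{1}{31842}\right) - \frac{364006}{408159} = - \frac{7}{5307} - \frac{364006}{408159} = - \frac{644878985}{722033271}$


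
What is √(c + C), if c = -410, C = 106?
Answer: 4*I*√19 ≈ 17.436*I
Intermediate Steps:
√(c + C) = √(-410 + 106) = √(-304) = 4*I*√19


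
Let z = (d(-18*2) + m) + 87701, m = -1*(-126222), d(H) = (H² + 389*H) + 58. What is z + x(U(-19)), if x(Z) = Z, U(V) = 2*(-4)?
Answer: 201265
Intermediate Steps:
U(V) = -8
d(H) = 58 + H² + 389*H
m = 126222
z = 201273 (z = ((58 + (-18*2)² + 389*(-18*2)) + 126222) + 87701 = ((58 + (-36)² + 389*(-36)) + 126222) + 87701 = ((58 + 1296 - 14004) + 126222) + 87701 = (-12650 + 126222) + 87701 = 113572 + 87701 = 201273)
z + x(U(-19)) = 201273 - 8 = 201265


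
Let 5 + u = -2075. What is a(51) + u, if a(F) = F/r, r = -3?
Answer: -2097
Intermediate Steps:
a(F) = -F/3 (a(F) = F/(-3) = F*(-⅓) = -F/3)
u = -2080 (u = -5 - 2075 = -2080)
a(51) + u = -⅓*51 - 2080 = -17 - 2080 = -2097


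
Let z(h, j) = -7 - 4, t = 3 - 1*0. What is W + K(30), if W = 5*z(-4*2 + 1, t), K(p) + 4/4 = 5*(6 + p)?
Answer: 124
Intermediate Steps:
t = 3 (t = 3 + 0 = 3)
K(p) = 29 + 5*p (K(p) = -1 + 5*(6 + p) = -1 + (30 + 5*p) = 29 + 5*p)
z(h, j) = -11
W = -55 (W = 5*(-11) = -55)
W + K(30) = -55 + (29 + 5*30) = -55 + (29 + 150) = -55 + 179 = 124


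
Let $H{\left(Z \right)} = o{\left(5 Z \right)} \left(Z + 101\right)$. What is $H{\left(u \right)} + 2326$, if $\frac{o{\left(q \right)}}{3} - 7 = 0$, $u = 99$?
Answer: $6526$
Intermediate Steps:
$o{\left(q \right)} = 21$ ($o{\left(q \right)} = 21 + 3 \cdot 0 = 21 + 0 = 21$)
$H{\left(Z \right)} = 2121 + 21 Z$ ($H{\left(Z \right)} = 21 \left(Z + 101\right) = 21 \left(101 + Z\right) = 2121 + 21 Z$)
$H{\left(u \right)} + 2326 = \left(2121 + 21 \cdot 99\right) + 2326 = \left(2121 + 2079\right) + 2326 = 4200 + 2326 = 6526$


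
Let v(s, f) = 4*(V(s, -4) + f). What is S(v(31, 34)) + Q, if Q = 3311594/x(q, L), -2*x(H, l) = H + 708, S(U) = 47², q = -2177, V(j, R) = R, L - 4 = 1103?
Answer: 759093/113 ≈ 6717.6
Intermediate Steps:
L = 1107 (L = 4 + 1103 = 1107)
v(s, f) = -16 + 4*f (v(s, f) = 4*(-4 + f) = -16 + 4*f)
S(U) = 2209
x(H, l) = -354 - H/2 (x(H, l) = -(H + 708)/2 = -(708 + H)/2 = -354 - H/2)
Q = 509476/113 (Q = 3311594/(-354 - ½*(-2177)) = 3311594/(-354 + 2177/2) = 3311594/(1469/2) = 3311594*(2/1469) = 509476/113 ≈ 4508.6)
S(v(31, 34)) + Q = 2209 + 509476/113 = 759093/113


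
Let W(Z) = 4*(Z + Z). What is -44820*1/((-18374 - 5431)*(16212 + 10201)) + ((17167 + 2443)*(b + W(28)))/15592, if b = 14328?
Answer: 498406500292634/27232357673 ≈ 18302.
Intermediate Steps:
W(Z) = 8*Z (W(Z) = 4*(2*Z) = 8*Z)
-44820*1/((-18374 - 5431)*(16212 + 10201)) + ((17167 + 2443)*(b + W(28)))/15592 = -44820*1/((-18374 - 5431)*(16212 + 10201)) + ((17167 + 2443)*(14328 + 8*28))/15592 = -44820/(26413*(-23805)) + (19610*(14328 + 224))*(1/15592) = -44820/(-628761465) + (19610*14552)*(1/15592) = -44820*(-1/628761465) + 285364720*(1/15592) = 996/13972477 + 35670590/1949 = 498406500292634/27232357673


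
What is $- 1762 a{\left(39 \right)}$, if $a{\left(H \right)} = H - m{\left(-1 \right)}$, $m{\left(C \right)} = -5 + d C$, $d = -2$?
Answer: $-74004$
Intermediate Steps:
$m{\left(C \right)} = -5 - 2 C$
$a{\left(H \right)} = 3 + H$ ($a{\left(H \right)} = H - \left(-5 - -2\right) = H - \left(-5 + 2\right) = H - -3 = H + 3 = 3 + H$)
$- 1762 a{\left(39 \right)} = - 1762 \left(3 + 39\right) = \left(-1762\right) 42 = -74004$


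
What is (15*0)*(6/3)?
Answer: 0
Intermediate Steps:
(15*0)*(6/3) = 0*(6*(⅓)) = 0*2 = 0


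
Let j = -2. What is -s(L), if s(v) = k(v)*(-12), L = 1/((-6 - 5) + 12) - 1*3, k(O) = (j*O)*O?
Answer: -96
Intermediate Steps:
k(O) = -2*O**2 (k(O) = (-2*O)*O = -2*O**2)
L = -2 (L = 1/(-11 + 12) - 3 = 1/1 - 3 = 1 - 3 = -2)
s(v) = 24*v**2 (s(v) = -2*v**2*(-12) = 24*v**2)
-s(L) = -24*(-2)**2 = -24*4 = -1*96 = -96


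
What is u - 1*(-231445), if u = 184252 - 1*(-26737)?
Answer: 442434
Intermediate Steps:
u = 210989 (u = 184252 + 26737 = 210989)
u - 1*(-231445) = 210989 - 1*(-231445) = 210989 + 231445 = 442434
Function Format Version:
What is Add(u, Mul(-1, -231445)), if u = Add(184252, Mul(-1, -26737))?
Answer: 442434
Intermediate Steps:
u = 210989 (u = Add(184252, 26737) = 210989)
Add(u, Mul(-1, -231445)) = Add(210989, Mul(-1, -231445)) = Add(210989, 231445) = 442434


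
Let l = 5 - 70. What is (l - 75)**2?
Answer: 19600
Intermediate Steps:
l = -65
(l - 75)**2 = (-65 - 75)**2 = (-140)**2 = 19600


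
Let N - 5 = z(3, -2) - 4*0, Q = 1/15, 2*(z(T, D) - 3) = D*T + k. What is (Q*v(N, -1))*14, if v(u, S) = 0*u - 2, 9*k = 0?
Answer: -28/15 ≈ -1.8667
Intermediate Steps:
k = 0 (k = (⅑)*0 = 0)
z(T, D) = 3 + D*T/2 (z(T, D) = 3 + (D*T + 0)/2 = 3 + (D*T)/2 = 3 + D*T/2)
Q = 1/15 (Q = 1*(1/15) = 1/15 ≈ 0.066667)
N = 5 (N = 5 + ((3 + (½)*(-2)*3) - 4*0) = 5 + ((3 - 3) + 0) = 5 + (0 + 0) = 5 + 0 = 5)
v(u, S) = -2 (v(u, S) = 0 - 2 = -2)
(Q*v(N, -1))*14 = ((1/15)*(-2))*14 = -2/15*14 = -28/15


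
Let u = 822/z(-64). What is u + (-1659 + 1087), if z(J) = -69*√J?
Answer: -572 + 137*I/92 ≈ -572.0 + 1.4891*I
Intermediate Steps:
u = 137*I/92 (u = 822/((-552*I)) = 822*(I/552) = 137*I/92 ≈ 1.4891*I)
u + (-1659 + 1087) = 137*I/92 + (-1659 + 1087) = 137*I/92 - 572 = -572 + 137*I/92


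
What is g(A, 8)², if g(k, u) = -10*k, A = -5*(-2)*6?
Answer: 360000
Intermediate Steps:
A = 60 (A = 10*6 = 60)
g(A, 8)² = (-10*60)² = (-600)² = 360000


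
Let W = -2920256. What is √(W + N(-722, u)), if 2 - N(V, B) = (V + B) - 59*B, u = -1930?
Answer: 4*I*√189467 ≈ 1741.1*I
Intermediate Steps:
N(V, B) = 2 - V + 58*B (N(V, B) = 2 - ((V + B) - 59*B) = 2 - ((B + V) - 59*B) = 2 - (V - 58*B) = 2 + (-V + 58*B) = 2 - V + 58*B)
√(W + N(-722, u)) = √(-2920256 + (2 - 1*(-722) + 58*(-1930))) = √(-2920256 + (2 + 722 - 111940)) = √(-2920256 - 111216) = √(-3031472) = 4*I*√189467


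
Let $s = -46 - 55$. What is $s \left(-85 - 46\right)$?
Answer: $13231$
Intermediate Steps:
$s = -101$
$s \left(-85 - 46\right) = - 101 \left(-85 - 46\right) = \left(-101\right) \left(-131\right) = 13231$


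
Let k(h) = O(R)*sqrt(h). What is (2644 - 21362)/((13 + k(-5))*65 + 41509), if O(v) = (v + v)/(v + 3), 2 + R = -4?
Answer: -2177973/4929119 + 13370*I*sqrt(5)/4929119 ≈ -0.44186 + 0.0060652*I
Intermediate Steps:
R = -6 (R = -2 - 4 = -6)
O(v) = 2*v/(3 + v) (O(v) = (2*v)/(3 + v) = 2*v/(3 + v))
k(h) = 4*sqrt(h) (k(h) = (2*(-6)/(3 - 6))*sqrt(h) = (2*(-6)/(-3))*sqrt(h) = (2*(-6)*(-1/3))*sqrt(h) = 4*sqrt(h))
(2644 - 21362)/((13 + k(-5))*65 + 41509) = (2644 - 21362)/((13 + 4*sqrt(-5))*65 + 41509) = -18718/((13 + 4*(I*sqrt(5)))*65 + 41509) = -18718/((13 + 4*I*sqrt(5))*65 + 41509) = -18718/((845 + 260*I*sqrt(5)) + 41509) = -18718/(42354 + 260*I*sqrt(5))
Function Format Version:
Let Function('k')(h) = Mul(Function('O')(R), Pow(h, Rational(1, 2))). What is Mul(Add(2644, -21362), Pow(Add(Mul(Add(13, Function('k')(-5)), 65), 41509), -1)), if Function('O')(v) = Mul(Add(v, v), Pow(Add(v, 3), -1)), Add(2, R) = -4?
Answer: Add(Rational(-2177973, 4929119), Mul(Rational(13370, 4929119), I, Pow(5, Rational(1, 2)))) ≈ Add(-0.44186, Mul(0.0060652, I))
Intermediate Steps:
R = -6 (R = Add(-2, -4) = -6)
Function('O')(v) = Mul(2, v, Pow(Add(3, v), -1)) (Function('O')(v) = Mul(Mul(2, v), Pow(Add(3, v), -1)) = Mul(2, v, Pow(Add(3, v), -1)))
Function('k')(h) = Mul(4, Pow(h, Rational(1, 2))) (Function('k')(h) = Mul(Mul(2, -6, Pow(Add(3, -6), -1)), Pow(h, Rational(1, 2))) = Mul(Mul(2, -6, Pow(-3, -1)), Pow(h, Rational(1, 2))) = Mul(Mul(2, -6, Rational(-1, 3)), Pow(h, Rational(1, 2))) = Mul(4, Pow(h, Rational(1, 2))))
Mul(Add(2644, -21362), Pow(Add(Mul(Add(13, Function('k')(-5)), 65), 41509), -1)) = Mul(Add(2644, -21362), Pow(Add(Mul(Add(13, Mul(4, Pow(-5, Rational(1, 2)))), 65), 41509), -1)) = Mul(-18718, Pow(Add(Mul(Add(13, Mul(4, Mul(I, Pow(5, Rational(1, 2))))), 65), 41509), -1)) = Mul(-18718, Pow(Add(Mul(Add(13, Mul(4, I, Pow(5, Rational(1, 2)))), 65), 41509), -1)) = Mul(-18718, Pow(Add(Add(845, Mul(260, I, Pow(5, Rational(1, 2)))), 41509), -1)) = Mul(-18718, Pow(Add(42354, Mul(260, I, Pow(5, Rational(1, 2)))), -1))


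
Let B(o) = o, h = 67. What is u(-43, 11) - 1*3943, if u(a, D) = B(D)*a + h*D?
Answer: -3679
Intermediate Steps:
u(a, D) = 67*D + D*a (u(a, D) = D*a + 67*D = 67*D + D*a)
u(-43, 11) - 1*3943 = 11*(67 - 43) - 1*3943 = 11*24 - 3943 = 264 - 3943 = -3679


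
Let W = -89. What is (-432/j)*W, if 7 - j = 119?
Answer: -2403/7 ≈ -343.29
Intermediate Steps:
j = -112 (j = 7 - 1*119 = 7 - 119 = -112)
(-432/j)*W = -432/(-112)*(-89) = -432*(-1/112)*(-89) = (27/7)*(-89) = -2403/7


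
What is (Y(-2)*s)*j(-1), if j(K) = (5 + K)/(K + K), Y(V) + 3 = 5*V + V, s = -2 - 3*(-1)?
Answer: 30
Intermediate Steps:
s = 1 (s = -2 + 3 = 1)
Y(V) = -3 + 6*V (Y(V) = -3 + (5*V + V) = -3 + 6*V)
j(K) = (5 + K)/(2*K) (j(K) = (5 + K)/((2*K)) = (5 + K)*(1/(2*K)) = (5 + K)/(2*K))
(Y(-2)*s)*j(-1) = ((-3 + 6*(-2))*1)*((1/2)*(5 - 1)/(-1)) = ((-3 - 12)*1)*((1/2)*(-1)*4) = -15*1*(-2) = -15*(-2) = 30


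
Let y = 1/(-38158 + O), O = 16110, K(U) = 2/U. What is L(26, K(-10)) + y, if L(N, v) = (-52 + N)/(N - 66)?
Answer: 71651/110240 ≈ 0.64995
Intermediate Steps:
L(N, v) = (-52 + N)/(-66 + N)
y = -1/22048 (y = 1/(-38158 + 16110) = 1/(-22048) = -1/22048 ≈ -4.5356e-5)
L(26, K(-10)) + y = (-52 + 26)/(-66 + 26) - 1/22048 = -26/(-40) - 1/22048 = -1/40*(-26) - 1/22048 = 13/20 - 1/22048 = 71651/110240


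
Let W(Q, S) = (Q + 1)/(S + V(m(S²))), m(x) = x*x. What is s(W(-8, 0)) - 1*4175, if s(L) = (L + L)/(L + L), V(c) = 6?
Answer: -4174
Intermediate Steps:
m(x) = x²
W(Q, S) = (1 + Q)/(6 + S) (W(Q, S) = (Q + 1)/(S + 6) = (1 + Q)/(6 + S))
s(L) = 1 (s(L) = (2*L)/((2*L)) = (2*L)*(1/(2*L)) = 1)
s(W(-8, 0)) - 1*4175 = 1 - 1*4175 = 1 - 4175 = -4174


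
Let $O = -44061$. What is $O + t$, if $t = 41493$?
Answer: $-2568$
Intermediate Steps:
$O + t = -44061 + 41493 = -2568$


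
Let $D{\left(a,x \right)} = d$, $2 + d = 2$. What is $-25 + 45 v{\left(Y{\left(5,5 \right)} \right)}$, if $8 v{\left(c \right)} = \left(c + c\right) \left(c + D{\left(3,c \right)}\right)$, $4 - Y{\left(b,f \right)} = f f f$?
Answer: $\frac{658745}{4} \approx 1.6469 \cdot 10^{5}$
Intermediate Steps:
$d = 0$ ($d = -2 + 2 = 0$)
$Y{\left(b,f \right)} = 4 - f^{3}$ ($Y{\left(b,f \right)} = 4 - f f f = 4 - f^{2} f = 4 - f^{3}$)
$D{\left(a,x \right)} = 0$
$v{\left(c \right)} = \frac{c^{2}}{4}$ ($v{\left(c \right)} = \frac{\left(c + c\right) \left(c + 0\right)}{8} = \frac{2 c c}{8} = \frac{2 c^{2}}{8} = \frac{c^{2}}{4}$)
$-25 + 45 v{\left(Y{\left(5,5 \right)} \right)} = -25 + 45 \frac{\left(4 - 5^{3}\right)^{2}}{4} = -25 + 45 \frac{\left(4 - 125\right)^{2}}{4} = -25 + 45 \frac{\left(-121\right)^{2}}{4} = -25 + 45 \cdot \frac{1}{4} \cdot 14641 = -25 + 45 \cdot \frac{14641}{4} = -25 + \frac{658845}{4} = \frac{658745}{4}$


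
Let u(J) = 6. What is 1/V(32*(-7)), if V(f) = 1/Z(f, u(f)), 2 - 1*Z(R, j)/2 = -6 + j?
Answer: 4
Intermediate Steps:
Z(R, j) = 16 - 2*j (Z(R, j) = 4 - 2*(-6 + j) = 4 + (12 - 2*j) = 16 - 2*j)
V(f) = ¼ (V(f) = 1/(16 - 2*6) = 1/(16 - 12) = 1/4 = ¼)
1/V(32*(-7)) = 1/(¼) = 4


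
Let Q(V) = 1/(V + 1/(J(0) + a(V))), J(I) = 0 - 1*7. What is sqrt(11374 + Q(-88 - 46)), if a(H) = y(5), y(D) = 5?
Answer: 6*sqrt(22862041)/269 ≈ 106.65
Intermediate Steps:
a(H) = 5
J(I) = -7 (J(I) = 0 - 7 = -7)
Q(V) = 1/(-1/2 + V) (Q(V) = 1/(V + 1/(-7 + 5)) = 1/(V + 1/(-2)) = 1/(V - 1/2) = 1/(-1/2 + V))
sqrt(11374 + Q(-88 - 46)) = sqrt(11374 + 2/(-1 + 2*(-88 - 46))) = sqrt(11374 + 2/(-1 + 2*(-134))) = sqrt(11374 + 2/(-1 - 268)) = sqrt(11374 + 2/(-269)) = sqrt(11374 + 2*(-1/269)) = sqrt(11374 - 2/269) = sqrt(3059604/269) = 6*sqrt(22862041)/269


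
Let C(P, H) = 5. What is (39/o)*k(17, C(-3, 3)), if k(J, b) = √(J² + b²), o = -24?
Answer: -13*√314/8 ≈ -28.795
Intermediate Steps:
(39/o)*k(17, C(-3, 3)) = (39/(-24))*√(17² + 5²) = (39*(-1/24))*√(289 + 25) = -13*√314/8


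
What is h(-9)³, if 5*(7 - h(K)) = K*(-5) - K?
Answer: -6859/125 ≈ -54.872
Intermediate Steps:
h(K) = 7 + 6*K/5 (h(K) = 7 - (K*(-5) - K)/5 = 7 - (-5*K - K)/5 = 7 - (-6)*K/5 = 7 + 6*K/5)
h(-9)³ = (7 + (6/5)*(-9))³ = (7 - 54/5)³ = (-19/5)³ = -6859/125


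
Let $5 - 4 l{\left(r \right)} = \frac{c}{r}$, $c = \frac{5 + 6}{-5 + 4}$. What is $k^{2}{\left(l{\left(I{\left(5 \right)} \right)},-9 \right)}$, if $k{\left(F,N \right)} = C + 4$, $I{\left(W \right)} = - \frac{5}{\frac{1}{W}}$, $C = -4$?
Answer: $0$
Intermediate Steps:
$c = -11$ ($c = \frac{11}{-1} = 11 \left(-1\right) = -11$)
$I{\left(W \right)} = - 5 W$
$l{\left(r \right)} = \frac{5}{4} + \frac{11}{4 r}$ ($l{\left(r \right)} = \frac{5}{4} - \frac{\left(-11\right) \frac{1}{r}}{4} = \frac{5}{4} + \frac{11}{4 r}$)
$k{\left(F,N \right)} = 0$ ($k{\left(F,N \right)} = -4 + 4 = 0$)
$k^{2}{\left(l{\left(I{\left(5 \right)} \right)},-9 \right)} = 0^{2} = 0$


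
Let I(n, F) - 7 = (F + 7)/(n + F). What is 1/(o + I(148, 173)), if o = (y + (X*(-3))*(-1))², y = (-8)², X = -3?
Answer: 107/324484 ≈ 0.00032975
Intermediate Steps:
I(n, F) = 7 + (7 + F)/(F + n) (I(n, F) = 7 + (F + 7)/(n + F) = 7 + (7 + F)/(F + n))
y = 64
o = 3025 (o = (64 - 3*(-3)*(-1))² = (64 + 9*(-1))² = (64 - 9)² = 55² = 3025)
1/(o + I(148, 173)) = 1/(3025 + (7 + 7*148 + 8*173)/(173 + 148)) = 1/(3025 + (7 + 1036 + 1384)/321) = 1/(3025 + (1/321)*2427) = 1/(3025 + 809/107) = 1/(324484/107) = 107/324484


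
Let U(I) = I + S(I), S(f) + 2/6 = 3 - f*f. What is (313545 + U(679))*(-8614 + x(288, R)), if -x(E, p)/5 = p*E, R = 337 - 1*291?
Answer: 32968920322/3 ≈ 1.0990e+10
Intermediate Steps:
S(f) = 8/3 - f² (S(f) = -⅓ + (3 - f*f) = -⅓ + (3 - f²) = 8/3 - f²)
R = 46 (R = 337 - 291 = 46)
x(E, p) = -5*E*p (x(E, p) = -5*p*E = -5*E*p)
U(I) = 8/3 + I - I² (U(I) = I + (8/3 - I²) = 8/3 + I - I²)
(313545 + U(679))*(-8614 + x(288, R)) = (313545 + (8/3 + 679 - 1*679²))*(-8614 - 5*288*46) = (313545 + (8/3 + 679 - 1*461041))*(-8614 - 66240) = (313545 + (8/3 + 679 - 461041))*(-74854) = (313545 - 1381078/3)*(-74854) = -440443/3*(-74854) = 32968920322/3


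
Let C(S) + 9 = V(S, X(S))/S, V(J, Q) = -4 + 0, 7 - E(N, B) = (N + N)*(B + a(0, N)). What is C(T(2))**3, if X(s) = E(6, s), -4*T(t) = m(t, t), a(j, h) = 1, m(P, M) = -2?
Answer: -4913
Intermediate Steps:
E(N, B) = 7 - 2*N*(1 + B) (E(N, B) = 7 - (N + N)*(B + 1) = 7 - 2*N*(1 + B))
T(t) = 1/2 (T(t) = -1/4*(-2) = 1/2)
X(s) = -5 - 12*s (X(s) = 7 - 2*6 - 2*s*6 = 7 - 12 - 12*s = -5 - 12*s)
V(J, Q) = -4
C(S) = -9 - 4/S
C(T(2))**3 = (-9 - 4/1/2)**3 = (-9 - 4*2)**3 = (-9 - 8)**3 = (-17)**3 = -4913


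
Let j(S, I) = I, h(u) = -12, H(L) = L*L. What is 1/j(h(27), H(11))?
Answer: 1/121 ≈ 0.0082645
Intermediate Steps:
H(L) = L²
1/j(h(27), H(11)) = 1/(11²) = 1/121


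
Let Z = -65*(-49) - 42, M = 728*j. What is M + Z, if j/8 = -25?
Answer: -142457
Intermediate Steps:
j = -200 (j = 8*(-25) = -200)
M = -145600 (M = 728*(-200) = -145600)
Z = 3143 (Z = 3185 - 42 = 3143)
M + Z = -145600 + 3143 = -142457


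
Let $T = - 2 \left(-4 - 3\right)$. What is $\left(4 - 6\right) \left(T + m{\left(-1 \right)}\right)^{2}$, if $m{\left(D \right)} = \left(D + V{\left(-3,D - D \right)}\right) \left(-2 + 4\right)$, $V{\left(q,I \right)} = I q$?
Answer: $-288$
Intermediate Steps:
$m{\left(D \right)} = 2 D$ ($m{\left(D \right)} = \left(D + \left(D - D\right) \left(-3\right)\right) \left(-2 + 4\right) = \left(D + 0 \left(-3\right)\right) 2 = \left(D + 0\right) 2 = D 2 = 2 D$)
$T = 14$ ($T = \left(-2\right) \left(-7\right) = 14$)
$\left(4 - 6\right) \left(T + m{\left(-1 \right)}\right)^{2} = \left(4 - 6\right) \left(14 + 2 \left(-1\right)\right)^{2} = \left(4 - 6\right) \left(14 - 2\right)^{2} = - 2 \cdot 12^{2} = \left(-2\right) 144 = -288$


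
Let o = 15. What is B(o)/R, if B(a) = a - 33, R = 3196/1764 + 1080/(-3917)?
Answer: -31093146/2653403 ≈ -11.718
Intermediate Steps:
R = 2653403/1727397 (R = 3196*(1/1764) + 1080*(-1/3917) = 799/441 - 1080/3917 = 2653403/1727397 ≈ 1.5361)
B(a) = -33 + a
B(o)/R = (-33 + 15)/(2653403/1727397) = -18*1727397/2653403 = -31093146/2653403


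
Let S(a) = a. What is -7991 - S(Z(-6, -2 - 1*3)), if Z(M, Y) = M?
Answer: -7985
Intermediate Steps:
-7991 - S(Z(-6, -2 - 1*3)) = -7991 - 1*(-6) = -7991 + 6 = -7985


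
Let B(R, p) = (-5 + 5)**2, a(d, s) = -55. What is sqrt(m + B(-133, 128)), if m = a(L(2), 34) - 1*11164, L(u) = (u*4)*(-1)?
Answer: I*sqrt(11219) ≈ 105.92*I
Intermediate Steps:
L(u) = -4*u (L(u) = (4*u)*(-1) = -4*u)
B(R, p) = 0 (B(R, p) = 0**2 = 0)
m = -11219 (m = -55 - 1*11164 = -55 - 11164 = -11219)
sqrt(m + B(-133, 128)) = sqrt(-11219 + 0) = sqrt(-11219) = I*sqrt(11219)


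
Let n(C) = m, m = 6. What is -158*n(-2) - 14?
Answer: -962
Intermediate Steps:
n(C) = 6
-158*n(-2) - 14 = -158*6 - 14 = -948 - 14 = -962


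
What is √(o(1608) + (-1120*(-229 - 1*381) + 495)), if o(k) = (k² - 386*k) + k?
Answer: √2650279 ≈ 1628.0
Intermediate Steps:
o(k) = k² - 385*k
√(o(1608) + (-1120*(-229 - 1*381) + 495)) = √(1608*(-385 + 1608) + (-1120*(-229 - 1*381) + 495)) = √(1608*1223 + (-1120*(-229 - 381) + 495)) = √(1966584 + (-1120*(-610) + 495)) = √(1966584 + (683200 + 495)) = √(1966584 + 683695) = √2650279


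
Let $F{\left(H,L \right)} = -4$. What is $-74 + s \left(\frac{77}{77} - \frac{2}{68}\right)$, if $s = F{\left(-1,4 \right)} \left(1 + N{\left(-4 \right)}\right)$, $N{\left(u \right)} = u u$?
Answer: $-140$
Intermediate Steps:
$N{\left(u \right)} = u^{2}$
$s = -68$ ($s = - 4 \left(1 + \left(-4\right)^{2}\right) = - 4 \left(1 + 16\right) = \left(-4\right) 17 = -68$)
$-74 + s \left(\frac{77}{77} - \frac{2}{68}\right) = -74 - 68 \left(\frac{77}{77} - \frac{2}{68}\right) = -74 - 68 \left(77 \cdot \frac{1}{77} - \frac{1}{34}\right) = -74 - 68 \left(1 - \frac{1}{34}\right) = -74 - 66 = -140$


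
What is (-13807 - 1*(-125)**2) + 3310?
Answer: -26122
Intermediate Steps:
(-13807 - 1*(-125)**2) + 3310 = (-13807 - 1*15625) + 3310 = (-13807 - 15625) + 3310 = -29432 + 3310 = -26122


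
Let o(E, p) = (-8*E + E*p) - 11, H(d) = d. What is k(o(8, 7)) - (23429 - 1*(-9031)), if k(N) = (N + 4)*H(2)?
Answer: -32490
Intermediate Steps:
o(E, p) = -11 - 8*E + E*p
k(N) = 8 + 2*N (k(N) = (N + 4)*2 = (4 + N)*2 = 8 + 2*N)
k(o(8, 7)) - (23429 - 1*(-9031)) = (8 + 2*(-11 - 8*8 + 8*7)) - (23429 - 1*(-9031)) = (8 + 2*(-11 - 64 + 56)) - (23429 + 9031) = (8 + 2*(-19)) - 1*32460 = (8 - 38) - 32460 = -30 - 32460 = -32490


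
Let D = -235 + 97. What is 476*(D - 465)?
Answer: -287028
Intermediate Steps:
D = -138
476*(D - 465) = 476*(-138 - 465) = 476*(-603) = -287028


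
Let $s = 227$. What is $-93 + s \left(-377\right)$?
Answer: $-85672$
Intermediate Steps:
$-93 + s \left(-377\right) = -93 + 227 \left(-377\right) = -93 - 85579 = -85672$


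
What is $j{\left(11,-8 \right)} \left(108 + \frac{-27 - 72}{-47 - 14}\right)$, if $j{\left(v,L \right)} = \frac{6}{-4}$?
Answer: $- \frac{20061}{122} \approx -164.43$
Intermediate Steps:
$j{\left(v,L \right)} = - \frac{3}{2}$ ($j{\left(v,L \right)} = 6 \left(- \frac{1}{4}\right) = - \frac{3}{2}$)
$j{\left(11,-8 \right)} \left(108 + \frac{-27 - 72}{-47 - 14}\right) = - \frac{3 \left(108 + \frac{-27 - 72}{-47 - 14}\right)}{2} = - \frac{3 \left(108 - \frac{99}{-61}\right)}{2} = - \frac{3 \left(108 - - \frac{99}{61}\right)}{2} = - \frac{3 \left(108 + \frac{99}{61}\right)}{2} = \left(- \frac{3}{2}\right) \frac{6687}{61} = - \frac{20061}{122}$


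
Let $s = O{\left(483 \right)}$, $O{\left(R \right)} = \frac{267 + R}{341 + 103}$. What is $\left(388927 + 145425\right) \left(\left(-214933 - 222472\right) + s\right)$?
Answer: $- \frac{8647911355720}{37} \approx -2.3373 \cdot 10^{11}$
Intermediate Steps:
$O{\left(R \right)} = \frac{89}{148} + \frac{R}{444}$ ($O{\left(R \right)} = \frac{267 + R}{444} = \left(267 + R\right) \frac{1}{444} = \frac{89}{148} + \frac{R}{444}$)
$s = \frac{125}{74}$ ($s = \frac{89}{148} + \frac{1}{444} \cdot 483 = \frac{89}{148} + \frac{161}{148} = \frac{125}{74} \approx 1.6892$)
$\left(388927 + 145425\right) \left(\left(-214933 - 222472\right) + s\right) = \left(388927 + 145425\right) \left(\left(-214933 - 222472\right) + \frac{125}{74}\right) = 534352 \left(\left(-214933 - 222472\right) + \frac{125}{74}\right) = 534352 \left(-437405 + \frac{125}{74}\right) = 534352 \left(- \frac{32367845}{74}\right) = - \frac{8647911355720}{37}$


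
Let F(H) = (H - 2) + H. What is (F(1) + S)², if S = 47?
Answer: 2209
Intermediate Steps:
F(H) = -2 + 2*H (F(H) = (-2 + H) + H = -2 + 2*H)
(F(1) + S)² = ((-2 + 2*1) + 47)² = ((-2 + 2) + 47)² = (0 + 47)² = 47² = 2209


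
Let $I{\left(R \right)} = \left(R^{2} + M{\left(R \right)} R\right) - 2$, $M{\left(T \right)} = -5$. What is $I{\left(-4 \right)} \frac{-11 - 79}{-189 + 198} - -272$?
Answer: $-68$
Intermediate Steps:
$I{\left(R \right)} = -2 + R^{2} - 5 R$ ($I{\left(R \right)} = \left(R^{2} - 5 R\right) - 2 = -2 + R^{2} - 5 R$)
$I{\left(-4 \right)} \frac{-11 - 79}{-189 + 198} - -272 = \left(-2 + \left(-4\right)^{2} - -20\right) \frac{-11 - 79}{-189 + 198} - -272 = \left(-2 + 16 + 20\right) \left(- \frac{90}{9}\right) + 272 = 34 \left(\left(-90\right) \frac{1}{9}\right) + 272 = 34 \left(-10\right) + 272 = -340 + 272 = -68$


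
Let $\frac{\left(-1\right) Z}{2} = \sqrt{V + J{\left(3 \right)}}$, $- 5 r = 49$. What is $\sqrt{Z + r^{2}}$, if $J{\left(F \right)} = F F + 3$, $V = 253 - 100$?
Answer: $\frac{\sqrt{2401 - 50 \sqrt{165}}}{5} \approx 8.3875$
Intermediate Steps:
$V = 153$ ($V = 253 - 100 = 153$)
$J{\left(F \right)} = 3 + F^{2}$ ($J{\left(F \right)} = F^{2} + 3 = 3 + F^{2}$)
$r = - \frac{49}{5}$ ($r = \left(- \frac{1}{5}\right) 49 = - \frac{49}{5} \approx -9.8$)
$Z = - 2 \sqrt{165}$ ($Z = - 2 \sqrt{153 + \left(3 + 3^{2}\right)} = - 2 \sqrt{153 + \left(3 + 9\right)} = - 2 \sqrt{153 + 12} = - 2 \sqrt{165} \approx -25.69$)
$\sqrt{Z + r^{2}} = \sqrt{- 2 \sqrt{165} + \left(- \frac{49}{5}\right)^{2}} = \sqrt{- 2 \sqrt{165} + \frac{2401}{25}} = \sqrt{\frac{2401}{25} - 2 \sqrt{165}}$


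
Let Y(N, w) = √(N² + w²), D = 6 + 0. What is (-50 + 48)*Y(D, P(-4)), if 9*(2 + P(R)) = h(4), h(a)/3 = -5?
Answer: -2*√445/3 ≈ -14.063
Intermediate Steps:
D = 6
h(a) = -15 (h(a) = 3*(-5) = -15)
P(R) = -11/3 (P(R) = -2 + (⅑)*(-15) = -2 - 5/3 = -11/3)
(-50 + 48)*Y(D, P(-4)) = (-50 + 48)*√(6² + (-11/3)²) = -2*√(36 + 121/9) = -2*√445/3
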